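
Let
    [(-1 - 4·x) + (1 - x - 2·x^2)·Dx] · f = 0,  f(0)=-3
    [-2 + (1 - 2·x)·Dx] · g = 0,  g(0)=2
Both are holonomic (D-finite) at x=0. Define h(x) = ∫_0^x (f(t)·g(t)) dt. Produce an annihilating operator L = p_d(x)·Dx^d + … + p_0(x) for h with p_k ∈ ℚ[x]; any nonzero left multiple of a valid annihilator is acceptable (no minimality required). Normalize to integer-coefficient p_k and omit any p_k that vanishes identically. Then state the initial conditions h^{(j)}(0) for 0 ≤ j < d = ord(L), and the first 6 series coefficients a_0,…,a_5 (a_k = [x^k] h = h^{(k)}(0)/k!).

L = (3 + 6·x)·Dx + (-1 + x + 2·x^2)·Dx^2  (order 2).
h: a_k = 0, -6, -9, -18, -69/2, -342/5, …
ICs: h(0) = 0, h′(0) = -6.

f: a_k = -3, -3, -9, -15, -33, -63, …
g: a_k = 2, 4, 8, 16, 32, 64, …
f·g: L₀ = L_f ⊗_s L_g, ord ≤ 1·1.
∫: right-multiply L₀ by Dx.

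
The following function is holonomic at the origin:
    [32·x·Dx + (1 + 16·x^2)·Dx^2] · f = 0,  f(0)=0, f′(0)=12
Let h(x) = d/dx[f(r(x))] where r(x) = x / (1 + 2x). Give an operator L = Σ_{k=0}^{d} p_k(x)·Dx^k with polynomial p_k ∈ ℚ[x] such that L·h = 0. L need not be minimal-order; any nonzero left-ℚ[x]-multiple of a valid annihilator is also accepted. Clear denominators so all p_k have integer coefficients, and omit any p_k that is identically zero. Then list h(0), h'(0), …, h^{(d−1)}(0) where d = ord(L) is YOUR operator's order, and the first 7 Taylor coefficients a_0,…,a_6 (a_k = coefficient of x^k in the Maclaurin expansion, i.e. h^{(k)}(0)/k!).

L = (4 + 40·x) + (1 + 4·x + 20·x^2)·Dx  (order 1).
h: a_k = 12, -48, -48, 1152, -3648, -8448, 106752, …
ICs: h(0) = 12.

f: a_k = 0, 12, 0, -64, 0, 3072/5, 0, …
Change of var in L_f (x↦r) gives L₀.
Differentiate: ansatz ord ≤ ord L₀ ⇒ L.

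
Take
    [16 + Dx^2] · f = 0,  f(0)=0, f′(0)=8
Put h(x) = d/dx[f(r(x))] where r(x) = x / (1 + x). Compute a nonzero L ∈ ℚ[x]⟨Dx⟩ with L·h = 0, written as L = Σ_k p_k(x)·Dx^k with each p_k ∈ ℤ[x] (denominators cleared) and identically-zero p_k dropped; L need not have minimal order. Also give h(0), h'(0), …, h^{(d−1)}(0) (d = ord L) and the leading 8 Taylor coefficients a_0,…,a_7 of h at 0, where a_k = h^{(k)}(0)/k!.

f: a_k = 0, 8, 0, -64/3, 0, 256/15, 0, -2048/315, …
Substitute x→r, Dx→(1/r')Dx; clear ⇒ L₀.
h₀' ⇒ L via d/dx closure of L₀.
L = (22 + 12·x + 6·x^2) + (6 + 18·x + 18·x^2 + 6·x^3)·Dx + (1 + 4·x + 6·x^2 + 4·x^3 + x^4)·Dx^2  (order 2).
h: a_k = 8, -16, -40, 224, -1544/3, 720, -19688/45, -40256/45, …
ICs: h(0) = 8, h′(0) = -16.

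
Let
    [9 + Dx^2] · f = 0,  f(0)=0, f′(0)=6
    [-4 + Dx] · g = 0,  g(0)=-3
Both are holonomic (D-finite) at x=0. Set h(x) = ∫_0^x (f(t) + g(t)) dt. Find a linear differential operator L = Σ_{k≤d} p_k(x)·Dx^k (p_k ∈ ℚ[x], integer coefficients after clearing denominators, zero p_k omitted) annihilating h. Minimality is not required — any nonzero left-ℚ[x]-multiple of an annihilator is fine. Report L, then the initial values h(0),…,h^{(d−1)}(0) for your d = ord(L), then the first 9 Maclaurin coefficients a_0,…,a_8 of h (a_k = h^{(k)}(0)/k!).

L = -36·Dx + 9·Dx^2 - 4·Dx^3 + Dx^4  (order 4).
h: a_k = 0, -3, -3, -8, -41/4, -32/5, -431/120, -256/105, -8921/6720, …
ICs: h(0) = 0, h′(0) = -3, h′′(0) = -6, h′′′(0) = -48.

f: a_k = 0, 6, 0, -9, 0, 81/20, 0, -243/280, 0, …
g: a_k = -3, -12, -24, -32, -32, -128/5, -256/15, -1024/105, -512/105, …
L₀ := lclm(L_f,L_g); ord L₀ ≤ 2+1.
h=∫h₀ ⇒ L = L₀·Dx.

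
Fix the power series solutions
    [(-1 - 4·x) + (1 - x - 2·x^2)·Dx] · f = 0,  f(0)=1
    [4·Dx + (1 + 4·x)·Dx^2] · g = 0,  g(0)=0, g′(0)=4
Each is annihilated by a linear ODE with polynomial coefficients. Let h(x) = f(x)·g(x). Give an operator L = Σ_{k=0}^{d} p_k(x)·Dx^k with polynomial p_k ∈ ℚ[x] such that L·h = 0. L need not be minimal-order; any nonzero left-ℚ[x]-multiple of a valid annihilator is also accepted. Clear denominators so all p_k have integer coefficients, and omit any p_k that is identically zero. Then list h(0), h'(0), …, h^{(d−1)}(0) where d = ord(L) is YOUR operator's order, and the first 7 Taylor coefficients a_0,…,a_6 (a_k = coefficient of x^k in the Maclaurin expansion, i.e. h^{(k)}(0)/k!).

L = (8 + 32·x) + (-2 + 20·x + 40·x^2)·Dx + (-1 - 3·x + 6·x^2 + 8·x^3)·Dx^2  (order 2).
h: a_k = 0, 4, -4, 76/3, -140/3, 1044/5, -2836/5, …
ICs: h(0) = 0, h′(0) = 4.

f: a_k = 1, 1, 3, 5, 11, 21, 43, …
g: a_k = 0, 4, -8, 64/3, -64, 1024/5, -2048/3, …
f·g: L₀ = L_f ⊗_s L_g, ord ≤ 1·2.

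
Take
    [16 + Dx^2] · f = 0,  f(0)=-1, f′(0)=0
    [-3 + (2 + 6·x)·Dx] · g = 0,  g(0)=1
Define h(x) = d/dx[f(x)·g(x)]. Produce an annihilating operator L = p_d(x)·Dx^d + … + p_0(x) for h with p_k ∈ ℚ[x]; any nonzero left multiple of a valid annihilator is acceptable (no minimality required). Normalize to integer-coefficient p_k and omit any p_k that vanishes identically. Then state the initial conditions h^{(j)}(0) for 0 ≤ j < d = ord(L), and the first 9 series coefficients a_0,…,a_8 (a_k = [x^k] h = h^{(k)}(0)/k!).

L = (9613 + 83712·x + 273024·x^2 + 442368·x^3 + 331776·x^4) + (-444 - 5940·x - 20736·x^2 - 20736·x^3)·Dx + (364 + 3720·x + 14796·x^2 + 27648·x^3 + 20736·x^4)·Dx^2  (order 2).
h: a_k = -3/2, 73/4, 495/16, -6337/96, -11705/256, 337609/7680, 1817053/30720, -82369729/1290240, 71482821/2293760, …
ICs: h(0) = -3/2, h′(0) = 73/4.

f: a_k = -1, 0, 8, 0, -32/3, 0, 256/45, 0, -512/315, …
g: a_k = 1, 3/2, -9/8, 27/16, -405/128, 1701/256, -15309/1024, 72171/2048, -2814669/32768, …
L₀ := L_f ⊗_s L_g (sym. prod.), ord ≤ 2.
Differentiate: ansatz ord ≤ ord L₀ ⇒ L.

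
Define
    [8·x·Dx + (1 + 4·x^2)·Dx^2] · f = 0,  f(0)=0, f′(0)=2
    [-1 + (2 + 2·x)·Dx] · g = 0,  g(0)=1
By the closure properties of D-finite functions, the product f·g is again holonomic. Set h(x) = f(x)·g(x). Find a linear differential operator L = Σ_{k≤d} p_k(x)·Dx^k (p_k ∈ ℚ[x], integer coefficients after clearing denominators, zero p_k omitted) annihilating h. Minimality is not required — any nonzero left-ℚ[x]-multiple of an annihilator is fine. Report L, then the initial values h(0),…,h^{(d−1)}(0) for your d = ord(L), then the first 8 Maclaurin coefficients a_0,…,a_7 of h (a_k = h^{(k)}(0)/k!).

L = (3 - 16·x - 4·x^2) + (-4 + 28·x + 48·x^2 + 16·x^3)·Dx + (4 + 8·x + 20·x^2 + 32·x^3 + 16·x^4)·Dx^2  (order 2).
h: a_k = 0, 2, 1, -35/12, -29/24, 6389/960, 5929/1920, -1022653/53760, …
ICs: h(0) = 0, h′(0) = 2.

f: a_k = 0, 2, 0, -8/3, 0, 32/5, 0, -128/7, …
g: a_k = 1, 1/2, -1/8, 1/16, -5/128, 7/256, -21/1024, 33/2048, …
h₀=f·g: eliminate ⇒ L₀, order ≤ 2·1.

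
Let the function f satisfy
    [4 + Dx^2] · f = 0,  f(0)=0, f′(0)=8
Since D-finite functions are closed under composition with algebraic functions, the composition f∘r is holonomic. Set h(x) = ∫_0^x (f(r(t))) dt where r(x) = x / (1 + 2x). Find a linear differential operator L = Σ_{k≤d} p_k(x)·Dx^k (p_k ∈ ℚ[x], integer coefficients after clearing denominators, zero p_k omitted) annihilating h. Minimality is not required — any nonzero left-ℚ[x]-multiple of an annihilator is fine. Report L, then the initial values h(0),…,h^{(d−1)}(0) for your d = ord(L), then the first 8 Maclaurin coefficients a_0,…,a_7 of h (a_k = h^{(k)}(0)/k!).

f: a_k = 0, 8, 0, -16/3, 0, 16/15, 0, -32/315, …
f∘r: x↦r, Dx↦Dx/r' in L_f ⇒ L₀.
∫: right-multiply L₀ by Dx.
L = 4·Dx + (4 + 24·x + 48·x^2 + 32·x^3)·Dx^2 + (1 + 8·x + 24·x^2 + 32·x^3 + 16·x^4)·Dx^3  (order 3).
h: a_k = 0, 0, 4, -16/3, 20/3, -32/5, 8/45, 160/7, …
ICs: h(0) = 0, h′(0) = 0, h′′(0) = 8.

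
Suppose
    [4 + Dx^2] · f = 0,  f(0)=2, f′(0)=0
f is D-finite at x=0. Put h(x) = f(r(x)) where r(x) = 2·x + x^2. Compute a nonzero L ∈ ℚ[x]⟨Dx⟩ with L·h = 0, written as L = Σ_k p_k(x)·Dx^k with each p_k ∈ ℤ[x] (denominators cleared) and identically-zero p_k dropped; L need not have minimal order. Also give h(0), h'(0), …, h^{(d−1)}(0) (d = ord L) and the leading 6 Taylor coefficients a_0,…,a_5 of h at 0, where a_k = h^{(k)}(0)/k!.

L = (16 + 48·x + 48·x^2 + 16·x^3) - Dx + (1 + x)·Dx^2  (order 2).
h: a_k = 2, 0, -16, -16, 52/3, 128/3, …
ICs: h(0) = 2, h′(0) = 0.

f: a_k = 2, 0, -4, 0, 4/3, 0, …
f∘r: x↦r, Dx↦Dx/r' in L_f ⇒ L₀.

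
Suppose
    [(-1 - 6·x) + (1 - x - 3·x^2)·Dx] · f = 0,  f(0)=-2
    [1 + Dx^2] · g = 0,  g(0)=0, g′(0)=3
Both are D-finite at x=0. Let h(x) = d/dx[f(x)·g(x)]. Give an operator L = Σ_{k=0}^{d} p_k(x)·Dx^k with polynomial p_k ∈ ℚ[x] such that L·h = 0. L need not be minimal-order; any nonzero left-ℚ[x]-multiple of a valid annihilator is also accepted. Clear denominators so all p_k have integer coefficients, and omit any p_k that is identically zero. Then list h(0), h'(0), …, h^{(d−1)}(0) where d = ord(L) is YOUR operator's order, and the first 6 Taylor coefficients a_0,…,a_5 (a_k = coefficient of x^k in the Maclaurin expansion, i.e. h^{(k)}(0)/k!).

L = (83 - 2·x - 5·x^2 + 6·x^3 + 9·x^4) + (16 + 98·x + 18·x^2 + 36·x^3)·Dx + (-5 + 4·x + 13·x^2 + 6·x^3 + 9·x^4)·Dx^2  (order 2).
h: a_k = -6, -12, -69, -164, -2201/4, -13983/10, …
ICs: h(0) = -6, h′(0) = -12.

f: a_k = -2, -2, -8, -14, -38, -80, …
g: a_k = 0, 3, 0, -1/2, 0, 1/40, …
Product ⇒ symmetric product L₀, ord ≤ 2.
h=h₀': d/dx-closure on L₀ ⇒ L.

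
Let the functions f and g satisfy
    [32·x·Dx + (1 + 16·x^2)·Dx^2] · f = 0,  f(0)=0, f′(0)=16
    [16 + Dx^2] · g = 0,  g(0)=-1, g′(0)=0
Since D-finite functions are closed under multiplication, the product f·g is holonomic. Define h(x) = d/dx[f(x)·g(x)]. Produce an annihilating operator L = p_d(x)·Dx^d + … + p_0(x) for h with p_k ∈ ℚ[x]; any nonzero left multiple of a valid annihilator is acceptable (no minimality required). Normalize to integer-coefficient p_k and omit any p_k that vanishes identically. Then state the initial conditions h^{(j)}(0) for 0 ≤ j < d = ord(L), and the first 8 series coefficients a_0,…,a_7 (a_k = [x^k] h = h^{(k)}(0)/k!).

L = (14080 + 602112·x^2 + 15106048·x^4 + 50331648·x^6 + 100663296·x^8 + 268435456·x^10 + 2147483648·x^12) + (8704·x + 581632·x^3 + 9175040·x^5 + 41943040·x^7 + 167772160·x^9 + 536870912·x^11)·Dx + (960 + 43520·x^2 + 1093632·x^4 + 4849664·x^6 + 16777216·x^8 + 67108864·x^10 + 268435456·x^12)·Dx^2 + (544·x + 36352·x^3 + 573440·x^5 + 2621440·x^7 + 10485760·x^9 + 33554432·x^11)·Dx^3 + (5 + 368·x^2 + 9344·x^4 + 106496·x^6 + 655360·x^8 + 3145728·x^10 + 8388608·x^12)·Dx^4  (order 4).
h: a_k = -16, 0, 640, 0, -25088/3, 0, 5328896/45, 0, …
ICs: h(0) = -16, h′(0) = 0, h′′(0) = 1280, h′′′(0) = 0.

f: a_k = 0, 16, 0, -256/3, 0, 4096/5, 0, -65536/7, …
g: a_k = -1, 0, 8, 0, -32/3, 0, 256/45, 0, …
h₀=f·g: eliminate ⇒ L₀, order ≤ 2·2.
h=h₀': d/dx-closure on L₀ ⇒ L.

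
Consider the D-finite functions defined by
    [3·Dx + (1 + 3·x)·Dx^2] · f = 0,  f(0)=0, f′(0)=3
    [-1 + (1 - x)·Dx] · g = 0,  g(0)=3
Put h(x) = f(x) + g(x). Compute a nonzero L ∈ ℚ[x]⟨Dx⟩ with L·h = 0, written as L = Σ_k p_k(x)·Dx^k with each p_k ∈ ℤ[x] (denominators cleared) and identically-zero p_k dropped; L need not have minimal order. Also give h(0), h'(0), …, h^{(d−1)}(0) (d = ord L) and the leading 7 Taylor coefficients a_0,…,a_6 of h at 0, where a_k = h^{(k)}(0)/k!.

L = (-54 - 18·x)·Dx + (12 - 72·x - 36·x^2)·Dx^2 + (5 + 13·x - 9·x^2 - 9·x^3)·Dx^3  (order 3).
h: a_k = 3, 6, -3/2, 12, -69/4, 258/5, -237/2, …
ICs: h(0) = 3, h′(0) = 6, h′′(0) = -3.

f: a_k = 0, 3, -9/2, 9, -81/4, 243/5, -243/2, …
g: a_k = 3, 3, 3, 3, 3, 3, 3, …
h₀=f+g: left-lcm gives L₀, ord ≤ 3.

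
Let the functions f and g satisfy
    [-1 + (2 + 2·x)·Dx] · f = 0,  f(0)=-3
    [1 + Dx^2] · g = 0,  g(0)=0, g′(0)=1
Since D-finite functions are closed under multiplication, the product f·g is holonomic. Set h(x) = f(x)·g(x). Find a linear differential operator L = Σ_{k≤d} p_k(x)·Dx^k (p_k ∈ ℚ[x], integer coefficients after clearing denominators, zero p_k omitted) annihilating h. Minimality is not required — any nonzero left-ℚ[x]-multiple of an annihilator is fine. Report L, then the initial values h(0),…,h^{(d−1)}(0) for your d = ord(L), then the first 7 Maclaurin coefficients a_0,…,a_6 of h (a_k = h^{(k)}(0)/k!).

f: a_k = -3, -3/2, 3/8, -3/16, 15/128, -21/256, 63/1024, …
g: a_k = 0, 1, 0, -1/6, 0, 1/120, 0, …
L₀ := L_f ⊗_s L_g (sym. prod.), ord ≤ 2.
L = (7 + 8·x + 4·x^2) + (-4 - 4·x)·Dx + (4 + 8·x + 4·x^2)·Dx^2  (order 2).
h: a_k = 0, -3, -3/2, 7/8, 1/16, 19/640, -81/1280, …
ICs: h(0) = 0, h′(0) = -3.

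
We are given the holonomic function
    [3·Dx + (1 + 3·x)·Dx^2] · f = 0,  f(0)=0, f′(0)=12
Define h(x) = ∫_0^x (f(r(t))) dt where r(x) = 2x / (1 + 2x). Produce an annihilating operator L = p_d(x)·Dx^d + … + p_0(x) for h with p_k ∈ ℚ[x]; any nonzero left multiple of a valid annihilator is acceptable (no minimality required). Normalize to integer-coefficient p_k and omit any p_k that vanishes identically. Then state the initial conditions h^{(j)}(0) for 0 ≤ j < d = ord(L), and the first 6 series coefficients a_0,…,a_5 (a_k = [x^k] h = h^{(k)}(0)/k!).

f: a_k = 0, 12, -18, 36, -81, 972/5, …
f∘r: x↦r, Dx↦Dx/r' in L_f ⇒ L₀.
h=∫₀ˣh₀: take L = L₀·Dx.
L = (10 + 32·x)·Dx^2 + (1 + 10·x + 16·x^2)·Dx^3  (order 3).
h: a_k = 0, 0, 12, -40, 168, -816, …
ICs: h(0) = 0, h′(0) = 0, h′′(0) = 24.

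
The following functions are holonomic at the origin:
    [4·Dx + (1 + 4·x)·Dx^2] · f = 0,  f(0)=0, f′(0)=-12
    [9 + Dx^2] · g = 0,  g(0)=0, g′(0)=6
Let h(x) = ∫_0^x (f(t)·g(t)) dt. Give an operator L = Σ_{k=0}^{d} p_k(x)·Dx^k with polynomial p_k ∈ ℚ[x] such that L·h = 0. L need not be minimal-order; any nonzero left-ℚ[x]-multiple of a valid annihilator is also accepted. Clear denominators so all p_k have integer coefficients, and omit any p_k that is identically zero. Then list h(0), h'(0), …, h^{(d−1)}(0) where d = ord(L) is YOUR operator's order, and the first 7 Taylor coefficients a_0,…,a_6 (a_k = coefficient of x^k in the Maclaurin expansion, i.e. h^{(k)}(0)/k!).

f: a_k = 0, -12, 24, -64, 192, -3072/5, 2048, …
g: a_k = 0, 6, 0, -9, 0, 81/20, 0, …
h₀=f·g: eliminate ⇒ L₀, order ≤ 2·2.
Integrate: L := L₀·Dx.
L = (-2043 - 1296·x + 44064·x^2 + 186624·x^3 + 186624·x^4)·Dx + (72 + 5472·x + 31104·x^2 + 41472·x^3)·Dx^2 + (-182 + 864·x + 12096·x^2 + 41472·x^3 + 41472·x^4)·Dx^3 + (8 + 608·x + 3456·x^2 + 4608·x^3)·Dx^4 + (5 + 112·x + 800·x^2 + 2304·x^3 + 2304·x^4)·Dx^5  (order 5).
h: a_k = 0, 0, 0, -24, 36, -276/5, 156, …
ICs: h(0) = 0, h′(0) = 0, h′′(0) = 0, h′′′(0) = -144, h′′′′(0) = 864.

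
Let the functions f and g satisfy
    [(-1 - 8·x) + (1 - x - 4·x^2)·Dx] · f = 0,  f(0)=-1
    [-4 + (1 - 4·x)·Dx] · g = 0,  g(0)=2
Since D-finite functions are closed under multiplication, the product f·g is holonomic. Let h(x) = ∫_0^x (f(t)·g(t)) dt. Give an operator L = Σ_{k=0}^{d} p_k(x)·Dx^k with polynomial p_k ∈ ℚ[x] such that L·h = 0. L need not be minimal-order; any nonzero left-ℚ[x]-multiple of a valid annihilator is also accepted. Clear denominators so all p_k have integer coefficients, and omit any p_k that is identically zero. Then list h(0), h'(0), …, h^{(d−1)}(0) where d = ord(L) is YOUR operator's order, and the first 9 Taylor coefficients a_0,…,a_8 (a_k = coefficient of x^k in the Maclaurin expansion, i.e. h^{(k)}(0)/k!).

L = (-5 + 48·x^2)·Dx + (1 - 5·x + 16·x^3)·Dx^2  (order 2).
h: a_k = 0, -2, -5, -50/3, -109/2, -186, -1925/3, -15762/7, -31965/4, …
ICs: h(0) = 0, h′(0) = -2.

f: a_k = -1, -1, -5, -9, -29, -65, -181, -441, -1165, …
g: a_k = 2, 8, 32, 128, 512, 2048, 8192, 32768, 131072, …
Sym-product of L_f,L_g gives L₀ (≤ ord 1).
h=∫h₀ ⇒ L = L₀·Dx.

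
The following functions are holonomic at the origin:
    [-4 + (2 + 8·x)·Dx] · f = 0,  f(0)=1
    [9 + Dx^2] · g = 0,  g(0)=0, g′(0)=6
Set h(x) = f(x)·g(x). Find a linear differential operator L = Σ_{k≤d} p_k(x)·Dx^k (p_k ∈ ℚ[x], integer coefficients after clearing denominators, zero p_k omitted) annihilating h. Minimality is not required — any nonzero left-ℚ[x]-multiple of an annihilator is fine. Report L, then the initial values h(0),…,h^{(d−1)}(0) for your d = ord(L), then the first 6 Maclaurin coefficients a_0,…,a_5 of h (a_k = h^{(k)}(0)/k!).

L = (21 + 72·x + 144·x^2) + (-4 - 16·x)·Dx + (1 + 8·x + 16·x^2)·Dx^2  (order 2).
h: a_k = 0, 6, 12, -21, 6, -759/20, …
ICs: h(0) = 0, h′(0) = 6.

f: a_k = 1, 2, -2, 4, -10, 28, …
g: a_k = 0, 6, 0, -9, 0, 81/20, …
f·g: L₀ = L_f ⊗_s L_g, ord ≤ 1·2.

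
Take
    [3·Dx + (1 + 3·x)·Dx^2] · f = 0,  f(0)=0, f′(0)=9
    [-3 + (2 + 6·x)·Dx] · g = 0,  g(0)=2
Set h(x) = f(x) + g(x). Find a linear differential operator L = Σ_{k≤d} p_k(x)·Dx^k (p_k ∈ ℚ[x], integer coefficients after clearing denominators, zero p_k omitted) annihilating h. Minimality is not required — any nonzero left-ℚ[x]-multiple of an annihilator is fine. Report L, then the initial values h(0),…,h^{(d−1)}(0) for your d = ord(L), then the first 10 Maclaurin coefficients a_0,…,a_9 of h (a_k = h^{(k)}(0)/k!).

f: a_k = 0, 9, -27/2, 27, -243/4, 729/5, -729/2, 6561/7, -19683/8, 6561, …
g: a_k = 2, 3, -9/4, 27/8, -405/64, 1701/128, -15309/512, 72171/1024, -2814669/16384, 14073345/32768, …
Weyl lclm of L_f,L_g ⇒ L₀ (ord ≤ 3).
L = 9·Dx + (15 + 45·x)·Dx^2 + (2 + 12·x + 18·x^2)·Dx^3  (order 3).
h: a_k = 2, 12, -63/4, 243/8, -4293/64, 101817/640, -201933/512, 7223661/7168, -43125453/16384, 229064193/32768, …
ICs: h(0) = 2, h′(0) = 12, h′′(0) = -63/2.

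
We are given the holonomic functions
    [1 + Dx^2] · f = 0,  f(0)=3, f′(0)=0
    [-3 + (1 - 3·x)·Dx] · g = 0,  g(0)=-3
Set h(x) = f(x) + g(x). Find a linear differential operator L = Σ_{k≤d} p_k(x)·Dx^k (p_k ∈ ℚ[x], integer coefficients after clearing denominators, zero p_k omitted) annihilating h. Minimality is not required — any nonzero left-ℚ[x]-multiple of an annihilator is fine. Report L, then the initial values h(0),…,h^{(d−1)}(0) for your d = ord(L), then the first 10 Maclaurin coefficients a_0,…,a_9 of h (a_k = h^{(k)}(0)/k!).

f: a_k = 3, 0, -3/2, 0, 1/8, 0, -1/240, 0, 1/13440, 0, …
g: a_k = -3, -9, -27, -81, -243, -729, -2187, -6561, -19683, -59049, …
f+g: L₀ = lclm(L_f,L_g), ord ≤ 2+1.
L = (-165 + 18·x - 27·x^2) + (19 - 63·x + 27·x^2 - 27·x^3)·Dx + (-165 + 18·x - 27·x^2)·Dx^2 + (19 - 63·x + 27·x^2 - 27·x^3)·Dx^3  (order 3).
h: a_k = 0, -9, -57/2, -81, -1943/8, -729, -524881/240, -6561, -264539519/13440, -59049, …
ICs: h(0) = 0, h′(0) = -9, h′′(0) = -57.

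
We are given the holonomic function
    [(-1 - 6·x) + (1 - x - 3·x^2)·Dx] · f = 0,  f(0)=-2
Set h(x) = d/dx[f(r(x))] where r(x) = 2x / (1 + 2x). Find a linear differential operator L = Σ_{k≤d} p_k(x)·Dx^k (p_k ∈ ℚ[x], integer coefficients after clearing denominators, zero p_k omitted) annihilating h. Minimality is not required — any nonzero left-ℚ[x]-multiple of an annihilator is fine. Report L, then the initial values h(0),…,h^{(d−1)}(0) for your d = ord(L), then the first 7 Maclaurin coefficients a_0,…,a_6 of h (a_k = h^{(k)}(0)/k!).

f: a_k = -2, -2, -8, -14, -38, -80, -194, …
Change of var in L_f (x↦r) gives L₀.
h₀' ⇒ L via d/dx closure of L₀.
L = (12 + 72·x + 576·x^2 + 672·x^3) + (-1 - 18·x - 48·x^2 + 136·x^3 + 336·x^4)·Dx  (order 1).
h: a_k = -4, -48, 0, -1152, 2880, -27648, 112896, …
ICs: h(0) = -4.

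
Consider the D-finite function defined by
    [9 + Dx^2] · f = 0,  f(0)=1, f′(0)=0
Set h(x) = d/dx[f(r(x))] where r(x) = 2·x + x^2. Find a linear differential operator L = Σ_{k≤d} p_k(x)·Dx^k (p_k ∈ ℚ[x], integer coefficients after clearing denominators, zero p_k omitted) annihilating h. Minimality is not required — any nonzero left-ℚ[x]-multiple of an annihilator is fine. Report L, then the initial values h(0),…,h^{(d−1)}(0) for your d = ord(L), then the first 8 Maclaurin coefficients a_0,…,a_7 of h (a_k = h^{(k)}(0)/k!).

L = (39 + 144·x + 216·x^2 + 144·x^3 + 36·x^4) + (-3 - 3·x)·Dx + (1 + 2·x + x^2)·Dx^2  (order 2).
h: a_k = 0, -36, -54, 198, 540, 486/5, -5859/5, -55431/35, …
ICs: h(0) = 0, h′(0) = -36.

f: a_k = 1, 0, -9/2, 0, 27/8, 0, -81/80, 0, …
L₀ from L_f via x↦r, Dx↦r'^{-1}Dx.
h=h₀': d/dx-closure on L₀ ⇒ L.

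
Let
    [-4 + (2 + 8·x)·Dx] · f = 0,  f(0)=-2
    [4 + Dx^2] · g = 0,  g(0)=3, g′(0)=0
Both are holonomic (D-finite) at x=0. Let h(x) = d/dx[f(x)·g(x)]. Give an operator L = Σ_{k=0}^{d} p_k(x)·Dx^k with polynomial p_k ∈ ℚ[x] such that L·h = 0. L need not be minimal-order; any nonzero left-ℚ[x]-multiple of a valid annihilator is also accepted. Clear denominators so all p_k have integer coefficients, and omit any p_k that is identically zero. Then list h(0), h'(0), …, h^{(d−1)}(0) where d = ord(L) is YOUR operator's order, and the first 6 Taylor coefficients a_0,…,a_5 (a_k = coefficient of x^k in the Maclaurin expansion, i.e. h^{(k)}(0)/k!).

f: a_k = -2, -4, 4, -8, 20, -56, …
g: a_k = 3, 0, -6, 0, 2, 0, …
L₀ := L_f ⊗_s L_g (sym. prod.), ord ≤ 2.
Differentiate: ansatz ord ≤ ord L₀ ⇒ L.
L = (8 + 96·x + 256·x^2 + 256·x^3 + 256·x^4) + (2 - 48·x^2 - 64·x^3)·Dx + (1 + 10·x + 36·x^2 + 64·x^3 + 64·x^4)·Dx^2  (order 2).
h: a_k = -12, 48, 0, 128, -640, 11776/5, …
ICs: h(0) = -12, h′(0) = 48.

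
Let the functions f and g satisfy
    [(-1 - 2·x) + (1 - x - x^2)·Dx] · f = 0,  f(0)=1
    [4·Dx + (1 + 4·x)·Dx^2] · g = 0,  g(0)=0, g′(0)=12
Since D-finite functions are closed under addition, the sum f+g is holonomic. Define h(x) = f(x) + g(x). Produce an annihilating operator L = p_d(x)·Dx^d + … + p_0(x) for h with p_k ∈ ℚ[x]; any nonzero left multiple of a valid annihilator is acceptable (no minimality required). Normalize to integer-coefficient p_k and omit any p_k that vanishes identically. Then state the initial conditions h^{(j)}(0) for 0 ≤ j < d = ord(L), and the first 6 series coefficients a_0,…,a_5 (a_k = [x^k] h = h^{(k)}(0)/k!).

L = (100 + 272·x + 392·x^2 + 144·x^3 + 96·x^4)·Dx + (-7 + 96·x + 434·x^2 + 540·x^3 + 304·x^4 + 160·x^5)·Dx^2 + (-4 - 25·x - 28·x^2 + 46·x^3 + 73·x^4 + 76·x^5 + 32·x^6)·Dx^3  (order 3).
h: a_k = 1, 13, -22, 67, -187, 3112/5, …
ICs: h(0) = 1, h′(0) = 13, h′′(0) = -44.

f: a_k = 1, 1, 2, 3, 5, 8, …
g: a_k = 0, 12, -24, 64, -192, 3072/5, …
h₀=f+g: left-lcm gives L₀, ord ≤ 3.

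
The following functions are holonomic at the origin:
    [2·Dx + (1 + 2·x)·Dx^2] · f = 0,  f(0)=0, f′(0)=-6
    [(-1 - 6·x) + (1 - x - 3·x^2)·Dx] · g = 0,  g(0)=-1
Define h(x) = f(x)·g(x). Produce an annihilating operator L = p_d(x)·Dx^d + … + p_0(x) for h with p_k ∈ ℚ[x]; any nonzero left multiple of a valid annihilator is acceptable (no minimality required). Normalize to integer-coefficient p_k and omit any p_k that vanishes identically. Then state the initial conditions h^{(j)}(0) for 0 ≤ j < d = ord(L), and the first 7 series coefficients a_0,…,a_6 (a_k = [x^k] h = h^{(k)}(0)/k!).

L = (8 + 24·x) + (18·x + 30·x^2)·Dx + (-1 - x + 5·x^2 + 6·x^3)·Dx^2  (order 2).
h: a_k = 0, 6, 0, 26, 14, 556/5, 606/5, …
ICs: h(0) = 0, h′(0) = 6.

f: a_k = 0, -6, 6, -8, 12, -96/5, 32, …
g: a_k = -1, -1, -4, -7, -19, -40, -97, …
h₀=f·g: eliminate ⇒ L₀, order ≤ 2·1.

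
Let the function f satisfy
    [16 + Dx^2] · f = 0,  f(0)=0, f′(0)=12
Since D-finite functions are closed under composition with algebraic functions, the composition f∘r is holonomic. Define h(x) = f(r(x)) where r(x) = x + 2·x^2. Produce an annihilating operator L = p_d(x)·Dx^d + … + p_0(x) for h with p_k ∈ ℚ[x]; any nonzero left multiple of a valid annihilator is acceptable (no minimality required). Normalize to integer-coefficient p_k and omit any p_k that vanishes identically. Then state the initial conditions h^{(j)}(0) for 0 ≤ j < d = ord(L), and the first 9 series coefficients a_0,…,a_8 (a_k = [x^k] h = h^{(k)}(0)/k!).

L = (16 + 192·x + 768·x^2 + 1024·x^3) - 4·Dx + (1 + 4·x)·Dx^2  (order 2).
h: a_k = 0, 12, 24, -32, -192, -1792/5, 0, 106496/105, 28672/15, …
ICs: h(0) = 0, h′(0) = 12.

f: a_k = 0, 12, 0, -32, 0, 128/5, 0, -1024/105, 0, …
f∘r: x↦r, Dx↦Dx/r' in L_f ⇒ L₀.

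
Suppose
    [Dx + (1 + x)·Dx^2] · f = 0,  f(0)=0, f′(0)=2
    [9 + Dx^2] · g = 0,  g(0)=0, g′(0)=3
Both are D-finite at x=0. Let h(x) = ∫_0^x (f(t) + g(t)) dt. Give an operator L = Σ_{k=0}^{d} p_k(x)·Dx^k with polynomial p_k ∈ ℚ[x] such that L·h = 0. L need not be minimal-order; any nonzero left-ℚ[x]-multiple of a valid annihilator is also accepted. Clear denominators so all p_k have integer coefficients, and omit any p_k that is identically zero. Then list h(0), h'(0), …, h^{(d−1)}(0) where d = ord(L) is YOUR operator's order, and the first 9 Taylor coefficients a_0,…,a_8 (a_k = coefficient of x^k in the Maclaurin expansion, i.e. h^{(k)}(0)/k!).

L = (135 + 162·x + 81·x^2)·Dx^2 + (99 + 261·x + 243·x^2 + 81·x^3)·Dx^3 + (15 + 18·x + 9·x^2)·Dx^4 + (11 + 29·x + 27·x^2 + 9·x^3)·Dx^5  (order 5).
h: a_k = 0, 0, 5/2, -1/3, -23/24, -1/10, 97/240, -1/21, -83/4480, …
ICs: h(0) = 0, h′(0) = 0, h′′(0) = 5, h′′′(0) = -2, h′′′′(0) = -23.

f: a_k = 0, 2, -1, 2/3, -1/2, 2/5, -1/3, 2/7, -1/4, …
g: a_k = 0, 3, 0, -9/2, 0, 81/40, 0, -243/560, 0, …
f+g: L₀ = lclm(L_f,L_g), ord ≤ 2+2.
h=∫₀ˣh₀: take L = L₀·Dx.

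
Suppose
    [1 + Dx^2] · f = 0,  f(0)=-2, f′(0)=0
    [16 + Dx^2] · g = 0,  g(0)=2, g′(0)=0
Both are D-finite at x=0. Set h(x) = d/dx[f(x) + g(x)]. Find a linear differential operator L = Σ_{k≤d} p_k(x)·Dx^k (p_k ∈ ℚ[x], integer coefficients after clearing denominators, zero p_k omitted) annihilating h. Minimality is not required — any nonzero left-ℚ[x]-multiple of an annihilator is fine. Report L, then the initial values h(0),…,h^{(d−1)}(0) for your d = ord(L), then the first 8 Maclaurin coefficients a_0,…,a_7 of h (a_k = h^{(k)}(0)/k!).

f: a_k = -2, 0, 1, 0, -1/12, 0, 1/360, 0, …
g: a_k = 2, 0, -16, 0, 64/3, 0, -512/45, 0, …
h₀=f+g: left-lcm gives L₀, ord ≤ 4.
Differentiate: ansatz ord ≤ ord L₀ ⇒ L.
L = 16 + 17·Dx^2 + Dx^4  (order 4).
h: a_k = 0, -30, 0, 85, 0, -273/4, 0, 4369/168, …
ICs: h(0) = 0, h′(0) = -30, h′′(0) = 0, h′′′(0) = 510.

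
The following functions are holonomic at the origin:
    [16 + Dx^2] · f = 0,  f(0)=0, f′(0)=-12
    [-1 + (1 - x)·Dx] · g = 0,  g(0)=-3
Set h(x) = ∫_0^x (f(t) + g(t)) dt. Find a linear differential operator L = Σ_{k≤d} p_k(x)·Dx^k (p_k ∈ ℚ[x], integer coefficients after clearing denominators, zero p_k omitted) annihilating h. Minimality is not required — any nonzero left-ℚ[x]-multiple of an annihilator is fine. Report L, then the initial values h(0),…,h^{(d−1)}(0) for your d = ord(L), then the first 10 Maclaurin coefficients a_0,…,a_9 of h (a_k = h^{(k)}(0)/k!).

f: a_k = 0, -12, 0, 32, 0, -128/5, 0, 1024/105, 0, -2048/945, …
g: a_k = -3, -3, -3, -3, -3, -3, -3, -3, -3, -3, …
f+g: L₀ = lclm(L_f,L_g), ord ≤ 2+1.
Integrate: L := L₀·Dx.
L = (-176 + 256·x - 128·x^2)·Dx + (144 - 400·x + 384·x^2 - 128·x^3)·Dx^2 + (-11 + 16·x - 8·x^2)·Dx^3 + (9 - 25·x + 24·x^2 - 8·x^3)·Dx^4  (order 4).
h: a_k = 0, -3, -15/2, -1, 29/4, -3/5, -143/30, -3/7, 709/840, -1/3, …
ICs: h(0) = 0, h′(0) = -3, h′′(0) = -15, h′′′(0) = -6.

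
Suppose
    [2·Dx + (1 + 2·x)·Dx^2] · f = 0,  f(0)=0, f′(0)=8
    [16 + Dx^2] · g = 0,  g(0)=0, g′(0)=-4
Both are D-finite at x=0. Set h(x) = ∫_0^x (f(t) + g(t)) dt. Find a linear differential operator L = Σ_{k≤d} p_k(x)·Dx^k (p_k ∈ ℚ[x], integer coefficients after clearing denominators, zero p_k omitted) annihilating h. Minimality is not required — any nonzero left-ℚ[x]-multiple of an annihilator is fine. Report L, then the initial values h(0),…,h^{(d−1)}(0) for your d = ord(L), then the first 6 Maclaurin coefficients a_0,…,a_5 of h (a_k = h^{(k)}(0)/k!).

f: a_k = 0, 8, -8, 32/3, -16, 128/5, …
g: a_k = 0, -4, 0, 32/3, 0, -128/15, …
Sum ⇒ L₀ = lclm(L_f,L_g) in ℚ(x)⟨Dx⟩.
h=∫₀ˣh₀: take L = L₀·Dx.
L = (160 + 256·x + 256·x^2)·Dx^2 + (48 + 224·x + 384·x^2 + 256·x^3)·Dx^3 + (10 + 16·x + 16·x^2)·Dx^4 + (3 + 14·x + 24·x^2 + 16·x^3)·Dx^5  (order 5).
h: a_k = 0, 0, 2, -8/3, 16/3, -16/5, …
ICs: h(0) = 0, h′(0) = 0, h′′(0) = 4, h′′′(0) = -16, h′′′′(0) = 128.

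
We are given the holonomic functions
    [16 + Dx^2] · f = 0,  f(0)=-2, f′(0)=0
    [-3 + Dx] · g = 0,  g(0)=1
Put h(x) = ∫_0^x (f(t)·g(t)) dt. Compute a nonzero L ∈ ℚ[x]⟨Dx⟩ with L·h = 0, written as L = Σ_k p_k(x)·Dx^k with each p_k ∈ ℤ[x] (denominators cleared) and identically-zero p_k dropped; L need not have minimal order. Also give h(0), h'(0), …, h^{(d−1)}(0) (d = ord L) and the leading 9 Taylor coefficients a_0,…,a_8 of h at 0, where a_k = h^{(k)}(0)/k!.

f: a_k = -2, 0, 16, 0, -64/3, 0, 512/45, 0, -1024/315, …
g: a_k = 1, 3, 9/2, 9/2, 27/8, 81/40, 81/80, 243/560, 729/4480, …
f·g: L₀ = L_f ⊗_s L_g, ord ≤ 2·1.
Integrate: L := L₀·Dx.
L = 25·Dx - 6·Dx^2 + Dx^3  (order 3).
h: a_k = 0, -2, -3, 7/3, 39/4, 527/60, 79/120, -1679/360, -25481/6720, …
ICs: h(0) = 0, h′(0) = -2, h′′(0) = -6.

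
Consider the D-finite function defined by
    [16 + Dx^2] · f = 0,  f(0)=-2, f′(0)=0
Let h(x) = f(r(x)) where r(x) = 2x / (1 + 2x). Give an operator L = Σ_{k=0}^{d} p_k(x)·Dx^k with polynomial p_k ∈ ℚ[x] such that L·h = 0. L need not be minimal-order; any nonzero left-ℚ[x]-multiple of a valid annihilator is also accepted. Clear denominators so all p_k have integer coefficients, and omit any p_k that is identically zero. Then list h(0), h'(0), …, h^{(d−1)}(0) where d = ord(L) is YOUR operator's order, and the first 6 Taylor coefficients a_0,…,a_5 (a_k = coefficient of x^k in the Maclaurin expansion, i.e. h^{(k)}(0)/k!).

L = 64 + (4 + 24·x + 48·x^2 + 32·x^3)·Dx + (1 + 8·x + 24·x^2 + 32·x^3 + 16·x^4)·Dx^2  (order 2).
h: a_k = -2, 0, 64, -256, 1280/3, 2048/3, …
ICs: h(0) = -2, h′(0) = 0.

f: a_k = -2, 0, 16, 0, -64/3, 0, …
f∘r: x↦r, Dx↦Dx/r' in L_f ⇒ L₀.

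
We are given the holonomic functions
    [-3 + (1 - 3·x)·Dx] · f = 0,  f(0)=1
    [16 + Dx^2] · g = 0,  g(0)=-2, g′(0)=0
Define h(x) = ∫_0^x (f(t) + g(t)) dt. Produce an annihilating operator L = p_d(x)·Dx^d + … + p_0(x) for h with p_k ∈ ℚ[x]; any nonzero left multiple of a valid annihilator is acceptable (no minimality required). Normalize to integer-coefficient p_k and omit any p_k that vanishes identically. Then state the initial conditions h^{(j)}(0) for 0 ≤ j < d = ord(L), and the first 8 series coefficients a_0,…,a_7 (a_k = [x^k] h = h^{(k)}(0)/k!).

f: a_k = 1, 3, 9, 27, 81, 243, 729, 2187, …
g: a_k = -2, 0, 16, 0, -64/3, 0, 512/45, 0, …
Weyl lclm of L_f,L_g ⇒ L₀ (ord ≤ 3).
Integrate: L := L₀·Dx.
L = (1680 - 2304·x + 3456·x^2)·Dx + (-272 + 1584·x - 3456·x^2 + 3456·x^3)·Dx^2 + (105 - 144·x + 216·x^2)·Dx^3 + (-17 + 99·x - 216·x^2 + 216·x^3)·Dx^4  (order 4).
h: a_k = 0, -1, 3/2, 25/3, 27/4, 179/15, 81/2, 33317/315, …
ICs: h(0) = 0, h′(0) = -1, h′′(0) = 3, h′′′(0) = 50.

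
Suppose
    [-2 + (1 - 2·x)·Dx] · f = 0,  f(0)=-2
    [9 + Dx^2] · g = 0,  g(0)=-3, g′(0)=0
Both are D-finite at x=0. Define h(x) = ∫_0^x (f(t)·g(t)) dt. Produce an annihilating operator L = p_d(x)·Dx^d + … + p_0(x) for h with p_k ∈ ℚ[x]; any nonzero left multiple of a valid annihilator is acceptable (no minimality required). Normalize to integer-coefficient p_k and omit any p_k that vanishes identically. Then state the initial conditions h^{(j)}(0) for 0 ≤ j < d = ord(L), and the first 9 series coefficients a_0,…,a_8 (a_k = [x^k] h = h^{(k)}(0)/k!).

L = (-9 + 18·x)·Dx + 4·Dx^2 + (-1 + 2·x)·Dx^3  (order 3).
h: a_k = 0, 6, 6, -1, -3/2, 33/20, 11/4, 1077/280, 1077/160, …
ICs: h(0) = 0, h′(0) = 6, h′′(0) = 12.

f: a_k = -2, -4, -8, -16, -32, -64, -128, -256, -512, …
g: a_k = -3, 0, 27/2, 0, -81/8, 0, 243/80, 0, -2187/4480, …
L₀ := L_f ⊗_s L_g (sym. prod.), ord ≤ 2.
∫: right-multiply L₀ by Dx.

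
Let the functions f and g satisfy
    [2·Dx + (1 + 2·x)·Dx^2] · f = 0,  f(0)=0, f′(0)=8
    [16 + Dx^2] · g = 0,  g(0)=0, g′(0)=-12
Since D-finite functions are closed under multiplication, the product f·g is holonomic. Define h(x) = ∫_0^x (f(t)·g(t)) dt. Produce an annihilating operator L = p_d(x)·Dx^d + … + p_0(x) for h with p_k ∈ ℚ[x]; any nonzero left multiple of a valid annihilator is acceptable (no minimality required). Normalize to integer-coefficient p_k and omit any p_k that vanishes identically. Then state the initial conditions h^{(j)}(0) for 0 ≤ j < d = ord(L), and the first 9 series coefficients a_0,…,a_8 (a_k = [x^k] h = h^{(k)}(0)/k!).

L = (2688 + 27648·x + 93184·x^2 + 131072·x^3 + 65536·x^4)·Dx + (896 + 5888·x + 12288·x^2 + 8192·x^3)·Dx^2 + (408 + 3712·x + 11904·x^2 + 16384·x^3 + 8192·x^4)·Dx^3 + (56 + 368·x + 768·x^2 + 512·x^3)·Dx^4 + (15 + 124·x + 380·x^2 + 512·x^3 + 256·x^4)·Dx^5  (order 5).
h: a_k = 0, 0, 0, -32, 24, 128/5, -32/3, -512/21, 128/5, …
ICs: h(0) = 0, h′(0) = 0, h′′(0) = 0, h′′′(0) = -192, h′′′′(0) = 576.

f: a_k = 0, 8, -8, 32/3, -16, 128/5, -128/3, 512/7, -128, …
g: a_k = 0, -12, 0, 32, 0, -128/5, 0, 1024/105, 0, …
h₀=f·g: eliminate ⇒ L₀, order ≤ 2·2.
h=∫h₀ ⇒ L = L₀·Dx.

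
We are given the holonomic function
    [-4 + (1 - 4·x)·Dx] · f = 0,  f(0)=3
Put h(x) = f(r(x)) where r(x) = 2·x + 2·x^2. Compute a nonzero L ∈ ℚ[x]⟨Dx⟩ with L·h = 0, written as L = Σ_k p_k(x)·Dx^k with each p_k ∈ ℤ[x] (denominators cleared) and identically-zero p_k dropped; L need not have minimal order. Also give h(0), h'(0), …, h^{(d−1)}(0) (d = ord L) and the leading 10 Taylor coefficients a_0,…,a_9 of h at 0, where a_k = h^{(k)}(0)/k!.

f: a_k = 3, 12, 48, 192, 768, 3072, 12288, 49152, 196608, 786432, …
Substitute x→r, Dx→(1/r')Dx; clear ⇒ L₀.
L = (8 + 16·x) + (-1 + 8·x + 8·x^2)·Dx  (order 1).
h: a_k = 3, 24, 216, 1920, 17088, 152064, 1353216, 12042240, 107163648, 953647104, …
ICs: h(0) = 3.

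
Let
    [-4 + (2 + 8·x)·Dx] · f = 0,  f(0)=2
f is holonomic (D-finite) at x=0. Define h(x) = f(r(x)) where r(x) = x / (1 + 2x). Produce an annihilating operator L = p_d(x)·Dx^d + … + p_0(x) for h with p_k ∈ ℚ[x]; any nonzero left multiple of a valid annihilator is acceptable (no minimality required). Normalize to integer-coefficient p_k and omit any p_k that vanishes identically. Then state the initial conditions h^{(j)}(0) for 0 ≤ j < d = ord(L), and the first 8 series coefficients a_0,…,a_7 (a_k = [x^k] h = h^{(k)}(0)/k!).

f: a_k = 2, 4, -4, 8, -20, 56, -168, 528, …
Substitute x→r, Dx→(1/r')Dx; clear ⇒ L₀.
L = -2 + (1 + 8·x + 12·x^2)·Dx  (order 1).
h: a_k = 2, 4, -12, 40, -148, 600, -2616, 12048, …
ICs: h(0) = 2.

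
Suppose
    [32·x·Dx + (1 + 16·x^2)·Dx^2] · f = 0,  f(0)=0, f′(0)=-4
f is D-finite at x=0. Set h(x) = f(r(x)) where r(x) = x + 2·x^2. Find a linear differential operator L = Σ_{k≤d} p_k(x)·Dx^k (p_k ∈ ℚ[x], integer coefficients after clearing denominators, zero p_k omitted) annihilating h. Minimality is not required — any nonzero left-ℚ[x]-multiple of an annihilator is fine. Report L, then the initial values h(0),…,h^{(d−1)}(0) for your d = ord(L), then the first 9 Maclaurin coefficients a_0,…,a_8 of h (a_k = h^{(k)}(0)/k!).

L = (-4 + 32·x + 256·x^2 + 768·x^3 + 768·x^4)·Dx + (1 + 4·x + 16·x^2 + 128·x^3 + 320·x^4 + 256·x^5)·Dx^2  (order 2).
h: a_k = 0, -4, -8, 64/3, 128, 256/5, -5632/3, -40960/7, 16384, …
ICs: h(0) = 0, h′(0) = -4.

f: a_k = 0, -4, 0, 64/3, 0, -1024/5, 0, 16384/7, 0, …
h₀=f(r): pull back L_f along r ⇒ L₀.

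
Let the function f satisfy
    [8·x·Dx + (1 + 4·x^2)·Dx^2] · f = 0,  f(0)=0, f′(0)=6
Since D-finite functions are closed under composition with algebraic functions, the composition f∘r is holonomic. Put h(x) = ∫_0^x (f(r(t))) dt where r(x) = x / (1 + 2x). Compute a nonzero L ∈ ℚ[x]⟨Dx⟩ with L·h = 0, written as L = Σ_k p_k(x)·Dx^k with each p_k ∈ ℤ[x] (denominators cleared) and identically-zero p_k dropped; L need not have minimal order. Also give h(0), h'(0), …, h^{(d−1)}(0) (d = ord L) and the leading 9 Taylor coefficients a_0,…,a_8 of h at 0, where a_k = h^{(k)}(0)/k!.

L = (4 + 16·x)·Dx^2 + (1 + 4·x + 8·x^2)·Dx^3  (order 3).
h: a_k = 0, 0, 3, -4, 4, 0, -64/5, 256/7, -384/7, …
ICs: h(0) = 0, h′(0) = 0, h′′(0) = 6.

f: a_k = 0, 6, 0, -8, 0, 96/5, 0, -384/7, 0, …
f∘r: x↦r, Dx↦Dx/r' in L_f ⇒ L₀.
∫: right-multiply L₀ by Dx.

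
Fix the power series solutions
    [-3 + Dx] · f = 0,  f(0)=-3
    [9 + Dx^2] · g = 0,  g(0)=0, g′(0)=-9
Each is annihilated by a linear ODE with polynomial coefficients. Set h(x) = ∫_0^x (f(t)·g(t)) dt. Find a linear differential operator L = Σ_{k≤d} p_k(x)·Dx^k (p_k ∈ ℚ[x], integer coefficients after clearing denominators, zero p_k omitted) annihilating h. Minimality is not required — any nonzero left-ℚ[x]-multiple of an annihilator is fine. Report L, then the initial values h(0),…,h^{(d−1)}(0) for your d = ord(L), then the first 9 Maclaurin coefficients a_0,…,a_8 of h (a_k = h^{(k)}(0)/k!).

f: a_k = -3, -9, -27/2, -27/2, -81/8, -243/40, -243/80, -729/560, -2187/4480, …
g: a_k = 0, -9, 0, 27/2, 0, -243/40, 0, 729/560, 0, …
Sym-product of L_f,L_g gives L₀ (≤ ord 2).
Integrate: L := L₀·Dx.
L = 18·Dx - 6·Dx^2 + Dx^3  (order 3).
h: a_k = 0, 0, 27/2, 27, 81/4, 0, -243/20, -729/70, -2187/560, …
ICs: h(0) = 0, h′(0) = 0, h′′(0) = 27.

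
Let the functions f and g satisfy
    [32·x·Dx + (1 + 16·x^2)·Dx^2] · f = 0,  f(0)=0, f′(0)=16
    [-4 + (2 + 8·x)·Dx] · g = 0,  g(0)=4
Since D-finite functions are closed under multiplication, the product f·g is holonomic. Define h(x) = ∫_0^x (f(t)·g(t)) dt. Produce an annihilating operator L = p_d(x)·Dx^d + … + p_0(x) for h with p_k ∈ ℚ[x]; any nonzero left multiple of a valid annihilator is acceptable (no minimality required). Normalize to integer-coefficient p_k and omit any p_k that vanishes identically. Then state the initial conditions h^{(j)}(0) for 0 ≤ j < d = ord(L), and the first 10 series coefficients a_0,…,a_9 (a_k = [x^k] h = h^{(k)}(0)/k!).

f: a_k = 0, 16, 0, -256/3, 0, 4096/5, 0, -65536/7, 0, 1048576/9, …
g: a_k = 4, 8, -8, 16, -40, 112, -336, 1056, -3432, 11440, …
f·g: L₀ = L_f ⊗_s L_g, ord ≤ 2·1.
∫: right-multiply L₀ by Dx.
L = (12 - 64·x - 64·x^2)·Dx + (-4 + 16·x + 192·x^2 + 256·x^3)·Dx^2 + (1 + 8·x + 32·x^2 + 128·x^3 + 256·x^4)·Dx^3  (order 3).
h: a_k = 0, 0, 32, 128/3, -352/3, -256/3, 24896/45, 104704/105, -603296/105, -5717504/945, …
ICs: h(0) = 0, h′(0) = 0, h′′(0) = 64.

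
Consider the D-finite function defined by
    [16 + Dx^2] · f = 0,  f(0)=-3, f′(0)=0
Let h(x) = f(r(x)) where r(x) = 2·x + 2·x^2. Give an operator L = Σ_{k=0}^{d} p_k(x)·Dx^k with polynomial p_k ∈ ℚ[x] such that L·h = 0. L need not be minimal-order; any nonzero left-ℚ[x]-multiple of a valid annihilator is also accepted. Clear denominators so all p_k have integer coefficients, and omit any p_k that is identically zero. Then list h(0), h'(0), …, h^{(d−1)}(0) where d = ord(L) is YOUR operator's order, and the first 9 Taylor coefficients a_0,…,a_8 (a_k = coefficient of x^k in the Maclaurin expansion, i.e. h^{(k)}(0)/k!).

f: a_k = -3, 0, 24, 0, -32, 0, 256/15, 0, -512/105, …
L₀ from L_f via x↦r, Dx↦r'^{-1}Dx.
L = (64 + 384·x + 768·x^2 + 512·x^3) - 2·Dx + (1 + 2·x)·Dx^2  (order 2).
h: a_k = -3, 0, 96, 192, -416, -2048, -29696/15, 22528/5, 1535488/105, …
ICs: h(0) = -3, h′(0) = 0.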